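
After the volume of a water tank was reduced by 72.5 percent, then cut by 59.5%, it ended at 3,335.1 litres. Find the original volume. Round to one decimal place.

The overall multiplier applied was 0.275 × 0.405 = 0.111375.
So the original volume was 3,335.1 ÷ 0.111375 ≈ 29,944.8 litres.

29,944.8 litres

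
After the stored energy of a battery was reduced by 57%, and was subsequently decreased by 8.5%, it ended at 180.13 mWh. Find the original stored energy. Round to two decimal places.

457.82 mWh

The overall multiplier applied was 0.43 × 0.915 = 0.39345.
So the original stored energy was 180.13 ÷ 0.39345 ≈ 457.82 mWh.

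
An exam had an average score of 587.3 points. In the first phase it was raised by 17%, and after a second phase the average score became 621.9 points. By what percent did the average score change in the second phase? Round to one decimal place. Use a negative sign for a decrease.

-9.5%

After the first phase: 587.3 × 1.17 = 687.141.
Second-phase multiplier: 621.9 ÷ 687.141 ≈ 0.90505.
That is a change of -9.5%.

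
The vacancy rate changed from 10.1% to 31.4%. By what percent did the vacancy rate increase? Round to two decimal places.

The change is 31.4 − 10.1 = 21.3 percentage points.
Relative to the original 10.1%, that is 21.3 ÷ 10.1 ≈ 210.89%.
So the vacancy rate rose by 210.89%.

210.89%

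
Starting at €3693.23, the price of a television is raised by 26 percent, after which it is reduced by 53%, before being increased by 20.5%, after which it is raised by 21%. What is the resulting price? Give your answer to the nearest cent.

€3188.95

Each change multiplies by a factor: 1.26 × 0.47 × 1.205 × 1.21 = 0.86345721.
€3693.23 × 0.86345721 = €3188.9460716883 ≈ €3188.95.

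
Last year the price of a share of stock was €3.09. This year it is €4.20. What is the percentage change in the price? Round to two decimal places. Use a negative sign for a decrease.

Change: €4.20 − €3.09 = €1.11.
Relative to the original: €1.11 ÷ €3.09 ≈ 35.92%.

35.92%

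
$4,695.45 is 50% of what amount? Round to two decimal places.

$4,695.45 ÷ 0.5 = $9,390.90.

$9,390.90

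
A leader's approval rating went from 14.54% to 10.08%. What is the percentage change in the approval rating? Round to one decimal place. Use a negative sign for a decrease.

The change is 10.08 − 14.54 = -4.46 percentage points.
Relative to the original 14.54%, that is -4.46 ÷ 14.54 ≈ -30.7%.

-30.7%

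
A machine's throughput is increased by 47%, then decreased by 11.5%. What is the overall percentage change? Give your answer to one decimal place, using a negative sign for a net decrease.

A 47% increase multiplies by 1.47.
Then an 11.5% decrease: 1.47 × 0.885 = 1.30095.
Overall factor 1.30095, i.e. 30.1%.

30.1%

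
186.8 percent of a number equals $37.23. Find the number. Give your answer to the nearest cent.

$19.93

$37.23 ÷ 1.868 ≈ $19.93.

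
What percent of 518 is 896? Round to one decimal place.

173.0%

896 ÷ 518 ≈ 173.0%.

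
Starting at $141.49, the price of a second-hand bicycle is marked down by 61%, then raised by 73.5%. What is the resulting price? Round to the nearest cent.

After the 61% decrease: $141.49 × 0.39 = $55.1811.
73.5% increase: $55.1811 × 1.735 = $95.7392085 ≈ $95.74.

$95.74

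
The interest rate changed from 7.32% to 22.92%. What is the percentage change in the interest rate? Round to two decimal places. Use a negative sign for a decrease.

The change is 22.92 − 7.32 = 15.60 percentage points.
Relative to the original 7.32%, that is 15.60 ÷ 7.32 ≈ 213.11%.

213.11%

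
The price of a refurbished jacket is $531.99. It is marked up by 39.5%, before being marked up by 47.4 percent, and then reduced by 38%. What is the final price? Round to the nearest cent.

$678.21

Each change multiplies by a factor: 1.395 × 1.474 × 0.62 = 1.2748626.
$531.99 × 1.2748626 = $678.214154574 ≈ $678.21.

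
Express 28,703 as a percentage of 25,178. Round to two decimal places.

28,703 ÷ 25,178 ≈ 114.00%.

114.00%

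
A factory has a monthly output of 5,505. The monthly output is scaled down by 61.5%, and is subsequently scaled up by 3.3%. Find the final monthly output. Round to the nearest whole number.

2,189

After the 61.5% decrease: 5,505 × 0.385 = 2119.425.
After the 3.3% increase: 2119.425 × 1.033 = 2189.366025 ≈ 2,189.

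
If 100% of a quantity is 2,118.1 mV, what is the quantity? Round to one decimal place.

2,118.1 mV

2,118.1 mV ÷ 1 = 2,118.1 mV.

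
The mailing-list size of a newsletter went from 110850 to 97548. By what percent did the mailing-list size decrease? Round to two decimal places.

Change: 97548 − 110850 = -13302.
Relative to the original: -13302 ÷ 110850 = -12.00%.
So the mailing-list size decreased by 12.00%.

12.00%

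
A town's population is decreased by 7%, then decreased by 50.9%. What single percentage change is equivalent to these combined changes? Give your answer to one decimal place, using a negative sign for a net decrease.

-54.3%

The combined multiplier is 0.93 × 0.491 = 0.45663.
That corresponds to a decrease of 54.3%.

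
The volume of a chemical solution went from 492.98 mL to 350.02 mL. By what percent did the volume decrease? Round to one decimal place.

29.0%

Change: 350.02 − 492.98 = -142.96.
Relative to the original: -142.96 ÷ 492.98 ≈ -29.0%.
So the volume decreased by 29.0%.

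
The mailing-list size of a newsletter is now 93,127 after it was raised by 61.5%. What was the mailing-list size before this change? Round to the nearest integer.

57,664

The overall multiplier applied was 1.615.
So the original mailing-list size was 93,127 ÷ 1.615 ≈ 57,664.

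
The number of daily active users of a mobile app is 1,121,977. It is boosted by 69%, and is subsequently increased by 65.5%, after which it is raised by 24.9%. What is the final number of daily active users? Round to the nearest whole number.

69% increase: 1,121,977 × 1.69 = 1896141.13.
Apply the 65.5% increase: 1896141.13 × 1.655 = 3138113.57015.
After the 24.9% increase: 3138113.57015 × 1.249 = 3919503.84911735 ≈ 3,919,504.

3,919,504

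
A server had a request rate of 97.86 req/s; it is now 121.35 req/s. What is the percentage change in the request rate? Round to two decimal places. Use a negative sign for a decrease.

24.00%

Change: 121.35 − 97.86 = 23.49.
Relative to the original: 23.49 ÷ 97.86 ≈ 24.00%.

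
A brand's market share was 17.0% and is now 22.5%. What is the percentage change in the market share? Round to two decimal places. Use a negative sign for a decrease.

The change is 22.5 − 17.0 = 5.5 percentage points.
Relative to the original 17.0%, that is 5.5 ÷ 17.0 ≈ 32.35%.

32.35%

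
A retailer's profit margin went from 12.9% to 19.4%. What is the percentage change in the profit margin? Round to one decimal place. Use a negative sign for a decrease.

50.4%

The change is 19.4 − 12.9 = 6.5 percentage points.
Relative to the original 12.9%, that is 6.5 ÷ 12.9 ≈ 50.4%.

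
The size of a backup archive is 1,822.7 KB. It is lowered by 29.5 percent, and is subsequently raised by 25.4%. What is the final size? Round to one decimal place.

Each change multiplies by a factor: 0.705 × 1.254 = 0.88407.
1,822.7 × 0.88407 = 1611.394389 ≈ 1,611.4.

1,611.4 KB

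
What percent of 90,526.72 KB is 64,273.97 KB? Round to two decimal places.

64,273.97 KB ÷ 90,526.72 KB ≈ 71.00%.

71.00%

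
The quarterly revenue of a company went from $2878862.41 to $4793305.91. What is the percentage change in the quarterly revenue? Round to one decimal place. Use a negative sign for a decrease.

66.5%

Change: $4793305.91 − $2878862.41 = $1914443.50.
Relative to the original: $1914443.50 ÷ $2878862.41 ≈ 66.5%.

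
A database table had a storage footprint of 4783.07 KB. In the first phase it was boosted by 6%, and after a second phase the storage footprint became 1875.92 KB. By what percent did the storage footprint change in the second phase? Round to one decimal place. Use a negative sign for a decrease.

After the first phase: 4783.07 × 1.06 = 5070.0542.
Second-phase multiplier: 1875.92 ÷ 5070.0542 ≈ 0.37.
That is a change of -63.0%.

-63.0%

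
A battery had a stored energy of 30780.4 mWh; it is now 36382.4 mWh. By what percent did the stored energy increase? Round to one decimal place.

Change: 36382.4 − 30780.4 = 5602.0.
Relative to the original: 5602.0 ÷ 30780.4 ≈ 18.2%.
So the stored energy increased by 18.2%.

18.2%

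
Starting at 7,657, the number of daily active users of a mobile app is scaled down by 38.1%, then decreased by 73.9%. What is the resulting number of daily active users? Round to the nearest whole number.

1,237

After the 38.1% decrease: 7,657 × 0.619 = 4739.683.
After the 73.9% decrease: 4739.683 × 0.261 = 1237.057263 ≈ 1,237.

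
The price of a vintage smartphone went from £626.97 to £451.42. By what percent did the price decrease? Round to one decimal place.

Change: £451.42 − £626.97 = -£175.55.
Relative to the original: -£175.55 ÷ £626.97 ≈ -28.0%.
So the price decreased by 28.0%.

28.0%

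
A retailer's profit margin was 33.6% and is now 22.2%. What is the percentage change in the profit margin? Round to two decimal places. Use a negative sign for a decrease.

-33.93%

The change is 22.2 − 33.6 = -11.4 percentage points.
Relative to the original 33.6%, that is -11.4 ÷ 33.6 ≈ -33.93%.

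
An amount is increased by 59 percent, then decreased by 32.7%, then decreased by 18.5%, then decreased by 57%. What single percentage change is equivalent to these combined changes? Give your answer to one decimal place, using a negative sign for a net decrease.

The combined multiplier is 1.59 × 0.673 × 0.815 × 0.43 = 0.3750060315.
That corresponds to a decrease of 62.5%.

-62.5%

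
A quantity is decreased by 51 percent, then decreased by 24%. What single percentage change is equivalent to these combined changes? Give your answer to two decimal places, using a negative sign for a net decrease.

A 51% decrease multiplies by 0.49.
Then a 24% decrease: 0.49 × 0.76 = 0.3724.
Overall factor 0.3724, i.e. -62.76%.

-62.76%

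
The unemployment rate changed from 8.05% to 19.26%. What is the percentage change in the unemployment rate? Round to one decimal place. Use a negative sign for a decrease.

139.3%

The change is 19.26 − 8.05 = 11.21 percentage points.
Relative to the original 8.05%, that is 11.21 ÷ 8.05 ≈ 139.3%.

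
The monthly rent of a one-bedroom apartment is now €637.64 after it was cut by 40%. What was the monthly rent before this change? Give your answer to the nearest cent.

The overall multiplier applied was 0.6.
So the original monthly rent was €637.64 ÷ 0.6 ≈ €1,062.73.

€1,062.73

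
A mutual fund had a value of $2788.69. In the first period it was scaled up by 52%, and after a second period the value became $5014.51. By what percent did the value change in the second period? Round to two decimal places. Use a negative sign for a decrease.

After the first period: $2788.69 × 1.52 = $4238.8088.
Second-period multiplier: $5014.51 ÷ $4238.8088 ≈ 1.183.
That is a change of 18.30%.

18.30%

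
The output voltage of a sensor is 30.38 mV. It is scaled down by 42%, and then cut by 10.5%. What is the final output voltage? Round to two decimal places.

15.77 mV

Each change multiplies by a factor: 0.58 × 0.895 = 0.5191.
30.38 × 0.5191 = 15.770258 ≈ 15.77.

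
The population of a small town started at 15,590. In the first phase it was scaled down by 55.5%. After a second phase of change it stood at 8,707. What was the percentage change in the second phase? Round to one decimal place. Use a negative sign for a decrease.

After the first phase: 15,590 × 0.445 = 6937.55.
Second-phase multiplier: 8,707 ÷ 6937.55 ≈ 1.25505.
That is a change of 25.5%.

25.5%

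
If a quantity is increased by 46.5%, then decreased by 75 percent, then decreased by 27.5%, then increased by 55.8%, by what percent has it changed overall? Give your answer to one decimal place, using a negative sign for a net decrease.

The combined multiplier is 1.465 × 0.25 × 0.725 × 1.558 = 0.4136976875.
That corresponds to a decrease of 58.6%.

-58.6%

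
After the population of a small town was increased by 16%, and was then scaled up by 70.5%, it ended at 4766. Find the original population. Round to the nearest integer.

2410

Undoing the 70.5% increase: 4766 ÷ 1.705 ≈ 2795.307918.
Undoing the 16% increase: 2795.307918 ÷ 1.16 ≈ 2410.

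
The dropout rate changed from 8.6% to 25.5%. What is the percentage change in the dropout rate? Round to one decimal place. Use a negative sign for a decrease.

196.5%

The change is 25.5 − 8.6 = 16.9 percentage points.
Relative to the original 8.6%, that is 16.9 ÷ 8.6 ≈ 196.5%.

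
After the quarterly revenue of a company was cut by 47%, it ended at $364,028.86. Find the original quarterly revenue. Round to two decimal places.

$686,846.91

The overall multiplier applied was 0.53.
So the original quarterly revenue was $364,028.86 ÷ 0.53 ≈ $686,846.91.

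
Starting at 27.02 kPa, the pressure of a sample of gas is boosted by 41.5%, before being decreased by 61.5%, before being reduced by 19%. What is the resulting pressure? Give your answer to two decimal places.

11.92 kPa

Each change multiplies by a factor: 1.415 × 0.385 × 0.81 = 0.44126775.
27.02 × 0.44126775 = 11.923054605 ≈ 11.92.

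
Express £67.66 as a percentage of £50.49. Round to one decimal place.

134.0%

£67.66 ÷ £50.49 ≈ 134.0%.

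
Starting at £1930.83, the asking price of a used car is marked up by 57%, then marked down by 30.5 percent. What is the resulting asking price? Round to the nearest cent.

£2106.83

Each change multiplies by a factor: 1.57 × 0.695 = 1.09115.
£1930.83 × 1.09115 = £2106.8251545 ≈ £2106.83.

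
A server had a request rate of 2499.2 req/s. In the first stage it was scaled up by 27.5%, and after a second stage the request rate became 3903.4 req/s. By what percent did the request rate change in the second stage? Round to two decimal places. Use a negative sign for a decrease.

After the first stage: 2499.2 × 1.275 = 3186.48.
Second-stage multiplier: 3903.4 ÷ 3186.48 ≈ 1.224988.
That is a change of 22.50%.

22.50%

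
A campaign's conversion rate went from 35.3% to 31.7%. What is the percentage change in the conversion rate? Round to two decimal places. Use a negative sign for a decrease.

-10.20%

The change is 31.7 − 35.3 = -3.6 percentage points.
Relative to the original 35.3%, that is -3.6 ÷ 35.3 ≈ -10.20%.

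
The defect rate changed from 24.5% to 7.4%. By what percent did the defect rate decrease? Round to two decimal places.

The change is 7.4 − 24.5 = -17.1 percentage points.
Relative to the original 24.5%, that is -17.1 ÷ 24.5 ≈ -69.80%.
So the defect rate fell by 69.80%.

69.80%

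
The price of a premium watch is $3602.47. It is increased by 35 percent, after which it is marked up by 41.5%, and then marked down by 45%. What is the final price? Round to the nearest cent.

After the 35% increase: $3602.47 × 1.35 = $4863.3345.
41.5% increase: $4863.3345 × 1.415 = $6881.6183175.
45% decrease: $6881.6183175 × 0.55 = $3784.890074625 ≈ $3784.89.

$3784.89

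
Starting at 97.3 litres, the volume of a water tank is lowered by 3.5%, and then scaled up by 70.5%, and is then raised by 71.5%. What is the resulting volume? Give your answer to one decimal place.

274.6 litres

Apply the 3.5% decrease: 97.3 × 0.965 = 93.8945.
Apply the 70.5% increase: 93.8945 × 1.705 = 160.0901225.
71.5% increase: 160.0901225 × 1.715 = 274.5545600875 ≈ 274.6.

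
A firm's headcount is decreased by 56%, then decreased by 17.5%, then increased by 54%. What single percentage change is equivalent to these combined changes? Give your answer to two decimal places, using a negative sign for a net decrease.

The combined multiplier is 0.44 × 0.825 × 1.54 = 0.55902.
That corresponds to a decrease of 44.10%.

-44.10%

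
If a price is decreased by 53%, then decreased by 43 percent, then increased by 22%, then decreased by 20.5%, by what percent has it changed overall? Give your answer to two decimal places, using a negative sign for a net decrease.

-74.02%

A 53% decrease multiplies by 0.47.
Then a 43% decrease: 0.47 × 0.57 = 0.2679.
Then a 22% increase: 0.2679 × 1.22 = 0.326838.
Then a 20.5% decrease: 0.326838 × 0.795 = 0.25983621.
Overall factor 0.25983621, i.e. -74.02%.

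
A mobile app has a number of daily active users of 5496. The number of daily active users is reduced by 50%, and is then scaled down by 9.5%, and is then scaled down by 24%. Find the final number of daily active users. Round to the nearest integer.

1890

Each change multiplies by a factor: 0.5 × 0.905 × 0.76 = 0.3439.
5496 × 0.3439 = 1890.0744 ≈ 1890.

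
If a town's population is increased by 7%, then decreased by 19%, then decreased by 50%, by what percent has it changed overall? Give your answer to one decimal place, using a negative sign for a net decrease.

A 7% increase multiplies by 1.07.
Then a 19% decrease: 1.07 × 0.81 = 0.8667.
Then a 50% decrease: 0.8667 × 0.5 = 0.43335.
Overall factor 0.43335, i.e. -56.7%.

-56.7%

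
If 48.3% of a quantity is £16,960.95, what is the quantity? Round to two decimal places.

£16,960.95 ÷ 0.483 ≈ £35,115.84.

£35,115.84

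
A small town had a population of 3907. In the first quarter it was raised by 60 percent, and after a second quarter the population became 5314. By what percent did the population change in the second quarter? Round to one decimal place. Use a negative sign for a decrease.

After the first quarter: 3907 × 1.6 = 6251.2.
Second-quarter multiplier: 5314 ÷ 6251.2 ≈ 0.85008.
That is a change of -15.0%.

-15.0%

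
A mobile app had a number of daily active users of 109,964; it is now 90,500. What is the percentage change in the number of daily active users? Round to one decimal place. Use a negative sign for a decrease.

Change: 90,500 − 109,964 = -19,464.
Relative to the original: -19,464 ÷ 109,964 ≈ -17.7%.

-17.7%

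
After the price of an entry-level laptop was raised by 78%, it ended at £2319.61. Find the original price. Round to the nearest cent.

£1303.15

The overall multiplier applied was 1.78.
So the original price was £2319.61 ÷ 1.78 ≈ £1303.15.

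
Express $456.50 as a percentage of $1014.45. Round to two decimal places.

45.00%

$456.50 ÷ $1014.45 ≈ 45.00%.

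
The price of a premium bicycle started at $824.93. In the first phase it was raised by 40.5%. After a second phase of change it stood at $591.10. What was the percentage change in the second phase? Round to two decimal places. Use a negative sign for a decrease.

-49.00%

After the first phase: $824.93 × 1.405 = $1159.02665.
Second-phase multiplier: $591.10 ÷ $1159.02665 ≈ 0.509997.
That is a change of -49.00%.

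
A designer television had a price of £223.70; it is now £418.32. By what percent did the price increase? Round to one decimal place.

Change: £418.32 − £223.70 = £194.62.
Relative to the original: £194.62 ÷ £223.70 ≈ 87.0%.
So the price increased by 87.0%.

87.0%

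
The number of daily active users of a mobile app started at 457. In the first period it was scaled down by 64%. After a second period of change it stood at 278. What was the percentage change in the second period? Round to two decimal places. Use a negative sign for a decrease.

After the first period: 457 × 0.36 = 164.52.
Second-period multiplier: 278 ÷ 164.52 ≈ 1.689764.
That is a change of 68.98%.

68.98%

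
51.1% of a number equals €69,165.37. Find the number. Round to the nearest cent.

€135,352.97

€69,165.37 ÷ 0.511 ≈ €135,352.97.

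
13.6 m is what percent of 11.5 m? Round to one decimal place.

13.6 m ÷ 11.5 m ≈ 118.3%.

118.3%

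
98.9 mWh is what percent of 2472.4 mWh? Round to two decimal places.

98.9 mWh ÷ 2472.4 mWh ≈ 4.00%.

4.00%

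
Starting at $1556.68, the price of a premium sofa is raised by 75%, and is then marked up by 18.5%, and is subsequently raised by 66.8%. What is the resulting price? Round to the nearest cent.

$5384.58

Each change multiplies by a factor: 1.75 × 1.185 × 1.668 = 3.459015.
$1556.68 × 3.459015 = $5384.5794702 ≈ $5384.58.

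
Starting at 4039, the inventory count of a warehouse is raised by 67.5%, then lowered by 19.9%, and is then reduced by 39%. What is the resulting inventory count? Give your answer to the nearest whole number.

3306

Each change multiplies by a factor: 1.675 × 0.801 × 0.61 = 0.81842175.
4039 × 0.81842175 = 3305.60544825 ≈ 3306.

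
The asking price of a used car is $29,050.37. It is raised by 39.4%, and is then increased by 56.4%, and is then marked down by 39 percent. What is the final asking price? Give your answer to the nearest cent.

Each change multiplies by a factor: 1.394 × 1.564 × 0.61 = 1.32993176.
$29,050.37 × 1.32993176 = $38635.0097027512 ≈ $38,635.01.

$38,635.01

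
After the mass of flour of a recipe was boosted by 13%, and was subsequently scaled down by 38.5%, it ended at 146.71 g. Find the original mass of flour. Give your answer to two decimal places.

211.11 g

The overall multiplier applied was 1.13 × 0.615 = 0.69495.
So the original mass of flour was 146.71 ÷ 0.69495 ≈ 211.11 g.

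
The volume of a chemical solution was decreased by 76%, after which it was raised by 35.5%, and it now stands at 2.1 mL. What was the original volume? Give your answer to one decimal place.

6.5 mL

Undoing the 35.5% increase: 2.1 ÷ 1.355 ≈ 1.549815.
Undoing the 76% decrease: 1.549815 ÷ 0.24 ≈ 6.5 mL.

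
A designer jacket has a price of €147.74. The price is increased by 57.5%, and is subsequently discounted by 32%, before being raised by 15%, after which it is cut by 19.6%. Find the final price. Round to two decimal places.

After the 57.5% increase: €147.74 × 1.575 = €232.6905.
After the 32% decrease: €232.6905 × 0.68 = €158.22954.
Apply the 15% increase: €158.22954 × 1.15 = €181.963971.
19.6% decrease: €181.963971 × 0.804 = €146.299032684 ≈ €146.30.

€146.30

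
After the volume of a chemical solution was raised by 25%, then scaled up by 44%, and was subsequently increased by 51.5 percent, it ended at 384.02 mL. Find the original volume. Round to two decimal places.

140.82 mL

The overall multiplier applied was 1.25 × 1.44 × 1.515 = 2.727.
So the original volume was 384.02 ÷ 2.727 ≈ 140.82 mL.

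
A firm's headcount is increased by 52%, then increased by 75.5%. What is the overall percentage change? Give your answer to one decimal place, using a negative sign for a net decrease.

A 52% increase multiplies by 1.52.
Then a 75.5% increase: 1.52 × 1.755 = 2.6676.
Overall factor 2.6676, i.e. 166.8%.

166.8%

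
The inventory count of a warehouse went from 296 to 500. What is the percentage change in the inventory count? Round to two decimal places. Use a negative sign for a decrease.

68.92%

Change: 500 − 296 = 204.
Relative to the original: 204 ÷ 296 ≈ 68.92%.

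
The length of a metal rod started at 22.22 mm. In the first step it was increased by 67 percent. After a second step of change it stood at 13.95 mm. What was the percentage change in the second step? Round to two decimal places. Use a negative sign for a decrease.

After the first step: 22.22 × 1.67 = 37.1074.
Second-step multiplier: 13.95 ÷ 37.1074 ≈ 0.375936.
That is a change of -62.41%.

-62.41%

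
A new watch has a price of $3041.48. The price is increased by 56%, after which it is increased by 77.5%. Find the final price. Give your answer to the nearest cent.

Each change multiplies by a factor: 1.56 × 1.775 = 2.769.
$3041.48 × 2.769 = $8421.85812 ≈ $8421.86.

$8421.86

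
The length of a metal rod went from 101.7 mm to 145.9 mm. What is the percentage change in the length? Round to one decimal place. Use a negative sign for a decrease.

43.5%

Change: 145.9 − 101.7 = 44.2.
Relative to the original: 44.2 ÷ 101.7 ≈ 43.5%.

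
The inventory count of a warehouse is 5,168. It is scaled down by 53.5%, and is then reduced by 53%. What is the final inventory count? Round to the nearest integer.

1,129

Each change multiplies by a factor: 0.465 × 0.47 = 0.21855.
5,168 × 0.21855 = 1129.4664 ≈ 1,129.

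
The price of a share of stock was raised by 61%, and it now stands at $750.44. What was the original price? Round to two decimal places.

$466.11

The overall multiplier applied was 1.61.
So the original price was $750.44 ÷ 1.61 ≈ $466.11.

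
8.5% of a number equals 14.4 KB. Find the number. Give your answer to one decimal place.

169.4 KB

14.4 KB ÷ 0.085 ≈ 169.4 KB.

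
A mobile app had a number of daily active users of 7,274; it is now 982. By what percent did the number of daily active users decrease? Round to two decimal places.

86.50%

Change: 982 − 7,274 = -6,292.
Relative to the original: -6,292 ÷ 7,274 ≈ -86.50%.
So the number of daily active users decreased by 86.50%.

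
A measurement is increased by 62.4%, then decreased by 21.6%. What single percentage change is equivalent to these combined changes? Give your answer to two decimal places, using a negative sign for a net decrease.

27.32%

The combined multiplier is 1.624 × 0.784 = 1.273216.
That corresponds to an increase of 27.32%.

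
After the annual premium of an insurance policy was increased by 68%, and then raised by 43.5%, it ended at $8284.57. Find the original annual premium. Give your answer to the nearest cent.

$3436.44

Undoing the 43.5% increase: $8284.57 ÷ 1.435 ≈ $5773.219512.
Undoing the 68% increase: $5773.219512 ÷ 1.68 ≈ $3436.44.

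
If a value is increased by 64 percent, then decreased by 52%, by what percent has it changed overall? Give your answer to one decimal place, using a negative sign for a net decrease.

The combined multiplier is 1.64 × 0.48 = 0.7872.
That corresponds to a decrease of 21.3%.

-21.3%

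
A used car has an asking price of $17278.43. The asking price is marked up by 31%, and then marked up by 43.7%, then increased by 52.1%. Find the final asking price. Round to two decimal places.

$49472.24

Each change multiplies by a factor: 1.31 × 1.437 × 1.521 = 2.86323687.
$17278.43 × 2.86323687 = $49472.2378317141 ≈ $49472.24.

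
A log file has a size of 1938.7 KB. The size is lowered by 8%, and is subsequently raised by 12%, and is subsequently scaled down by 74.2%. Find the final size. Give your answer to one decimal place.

Each change multiplies by a factor: 0.92 × 1.12 × 0.258 = 0.2658432.
1938.7 × 0.2658432 = 515.39021184 ≈ 515.4.

515.4 KB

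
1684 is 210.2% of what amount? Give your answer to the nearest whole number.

1684 ÷ 2.102 ≈ 801.

801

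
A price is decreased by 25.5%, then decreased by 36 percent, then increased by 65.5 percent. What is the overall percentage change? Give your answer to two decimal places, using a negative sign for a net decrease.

-21.09%

A 25.5% decrease multiplies by 0.745.
Then a 36% decrease: 0.745 × 0.64 = 0.4768.
Then a 65.5% increase: 0.4768 × 1.655 = 0.789104.
Overall factor 0.789104, i.e. -21.09%.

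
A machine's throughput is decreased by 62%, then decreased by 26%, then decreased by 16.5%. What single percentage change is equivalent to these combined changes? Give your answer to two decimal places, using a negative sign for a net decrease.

A 62% decrease multiplies by 0.38.
Then a 26% decrease: 0.38 × 0.74 = 0.2812.
Then a 16.5% decrease: 0.2812 × 0.835 = 0.234802.
Overall factor 0.234802, i.e. -76.52%.

-76.52%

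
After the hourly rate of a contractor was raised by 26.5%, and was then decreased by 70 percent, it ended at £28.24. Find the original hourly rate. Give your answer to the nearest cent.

The overall multiplier applied was 1.265 × 0.3 = 0.3795.
So the original hourly rate was £28.24 ÷ 0.3795 ≈ £74.41.

£74.41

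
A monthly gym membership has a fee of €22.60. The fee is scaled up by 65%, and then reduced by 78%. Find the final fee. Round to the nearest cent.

65% increase: €22.60 × 1.65 = €37.29.
After the 78% decrease: €37.29 × 0.22 = €8.2038 ≈ €8.20.

€8.20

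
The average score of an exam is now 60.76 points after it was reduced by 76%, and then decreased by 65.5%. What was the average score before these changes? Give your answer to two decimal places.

The overall multiplier applied was 0.24 × 0.345 = 0.0828.
So the original average score was 60.76 ÷ 0.0828 ≈ 733.82 points.

733.82 points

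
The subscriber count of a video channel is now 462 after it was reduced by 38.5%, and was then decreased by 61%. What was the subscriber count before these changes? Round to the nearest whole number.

1,926

Undoing the 61% decrease: 462 ÷ 0.39 ≈ 1184.615385.
Undoing the 38.5% decrease: 1184.615385 ÷ 0.615 ≈ 1,926.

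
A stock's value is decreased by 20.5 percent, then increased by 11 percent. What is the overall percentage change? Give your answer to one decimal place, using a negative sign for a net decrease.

-11.8%

The combined multiplier is 0.795 × 1.11 = 0.88245.
That corresponds to a decrease of 11.8%.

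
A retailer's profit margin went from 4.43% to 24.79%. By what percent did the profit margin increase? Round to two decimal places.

459.59%

The change is 24.79 − 4.43 = 20.36 percentage points.
Relative to the original 4.43%, that is 20.36 ÷ 4.43 ≈ 459.59%.
So the profit margin rose by 459.59%.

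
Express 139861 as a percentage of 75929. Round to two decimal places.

184.20%

139861 ÷ 75929 ≈ 184.20%.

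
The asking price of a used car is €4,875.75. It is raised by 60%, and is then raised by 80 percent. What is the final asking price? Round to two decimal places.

Each change multiplies by a factor: 1.6 × 1.8 = 2.88.
€4,875.75 × 2.88 = €14042.16.

€14,042.16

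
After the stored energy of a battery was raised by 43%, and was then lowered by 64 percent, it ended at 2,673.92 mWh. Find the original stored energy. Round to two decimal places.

Undoing the 64% decrease: 2,673.92 ÷ 0.36 ≈ 7427.555556.
Undoing the 43% increase: 7427.555556 ÷ 1.43 ≈ 5,194.09 mWh.

5,194.09 mWh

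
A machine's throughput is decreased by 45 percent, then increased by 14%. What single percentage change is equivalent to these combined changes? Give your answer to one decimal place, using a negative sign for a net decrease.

-37.3%

The combined multiplier is 0.55 × 1.14 = 0.627.
That corresponds to a decrease of 37.3%.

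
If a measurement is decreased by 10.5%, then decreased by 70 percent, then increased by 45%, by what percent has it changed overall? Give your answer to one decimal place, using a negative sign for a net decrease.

-61.1%

The combined multiplier is 0.895 × 0.3 × 1.45 = 0.389325.
That corresponds to a decrease of 61.1%.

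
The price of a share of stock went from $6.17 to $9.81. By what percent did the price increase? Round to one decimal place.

59.0%

Change: $9.81 − $6.17 = $3.64.
Relative to the original: $3.64 ÷ $6.17 ≈ 59.0%.
So the price increased by 59.0%.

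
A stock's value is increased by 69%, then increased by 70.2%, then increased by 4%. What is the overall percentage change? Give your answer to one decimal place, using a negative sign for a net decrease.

The combined multiplier is 1.69 × 1.702 × 1.04 = 2.9914352.
That corresponds to an increase of 199.1%.

199.1%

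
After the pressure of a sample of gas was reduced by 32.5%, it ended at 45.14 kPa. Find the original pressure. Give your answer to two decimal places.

The overall multiplier applied was 0.675.
So the original pressure was 45.14 ÷ 0.675 ≈ 66.87 kPa.

66.87 kPa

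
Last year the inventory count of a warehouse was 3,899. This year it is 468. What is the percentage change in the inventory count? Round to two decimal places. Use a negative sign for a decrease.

Change: 468 − 3,899 = -3,431.
Relative to the original: -3,431 ÷ 3,899 ≈ -88.00%.

-88.00%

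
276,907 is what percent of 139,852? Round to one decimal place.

276,907 ÷ 139,852 ≈ 198.0%.

198.0%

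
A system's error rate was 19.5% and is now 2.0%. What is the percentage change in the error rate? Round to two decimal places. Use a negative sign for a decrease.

The change is 2.0 − 19.5 = -17.5 percentage points.
Relative to the original 19.5%, that is -17.5 ÷ 19.5 ≈ -89.74%.

-89.74%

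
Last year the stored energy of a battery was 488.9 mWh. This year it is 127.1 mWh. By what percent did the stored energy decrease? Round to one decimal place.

74.0%

Change: 127.1 − 488.9 = -361.8.
Relative to the original: -361.8 ÷ 488.9 ≈ -74.0%.
So the stored energy decreased by 74.0%.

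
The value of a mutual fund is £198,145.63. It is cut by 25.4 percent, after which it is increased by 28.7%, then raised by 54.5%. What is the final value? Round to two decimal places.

25.4% decrease: £198,145.63 × 0.746 = £147816.63998.
28.7% increase: £147816.63998 × 1.287 = £190240.01565426.
Apply the 54.5% increase: £190240.01565426 × 1.545 = £293920.8241858317 ≈ £293,920.82.

£293,920.82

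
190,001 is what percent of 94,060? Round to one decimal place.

202.0%

190,001 ÷ 94,060 ≈ 202.0%.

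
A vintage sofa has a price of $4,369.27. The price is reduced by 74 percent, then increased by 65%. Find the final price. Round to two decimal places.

Each change multiplies by a factor: 0.26 × 1.65 = 0.429.
$4,369.27 × 0.429 = $1874.41683 ≈ $1,874.42.

$1,874.42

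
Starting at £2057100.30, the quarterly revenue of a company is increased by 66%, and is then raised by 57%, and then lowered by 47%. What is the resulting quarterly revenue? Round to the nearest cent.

After the 66% increase: £2057100.30 × 1.66 = £3414786.498.
After the 57% increase: £3414786.498 × 1.57 = £5361214.80186.
Apply the 47% decrease: £5361214.80186 × 0.53 = £2841443.8449858 ≈ £2841443.84.

£2841443.84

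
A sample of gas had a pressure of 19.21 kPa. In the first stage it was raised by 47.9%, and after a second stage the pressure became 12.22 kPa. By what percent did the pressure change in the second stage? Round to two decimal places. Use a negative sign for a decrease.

-56.99%

After the first stage: 19.21 × 1.479 = 28.41159.
Second-stage multiplier: 12.22 ÷ 28.41159 ≈ 0.430106.
That is a change of -56.99%.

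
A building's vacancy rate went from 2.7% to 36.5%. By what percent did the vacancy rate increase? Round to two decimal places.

The change is 36.5 − 2.7 = 33.8 percentage points.
Relative to the original 2.7%, that is 33.8 ÷ 2.7 ≈ 1251.85%.
So the vacancy rate rose by 1251.85%.

1251.85%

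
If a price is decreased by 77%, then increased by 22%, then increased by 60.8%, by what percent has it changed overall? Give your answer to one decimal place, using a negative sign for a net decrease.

-54.9%

The combined multiplier is 0.23 × 1.22 × 1.608 = 0.4512048.
That corresponds to a decrease of 54.9%.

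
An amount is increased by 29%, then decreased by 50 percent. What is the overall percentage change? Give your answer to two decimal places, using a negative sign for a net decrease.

The combined multiplier is 1.29 × 0.5 = 0.645.
That corresponds to a decrease of 35.50%.

-35.50%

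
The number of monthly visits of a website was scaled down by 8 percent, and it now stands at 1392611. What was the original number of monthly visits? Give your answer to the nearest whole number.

1513708

The overall multiplier applied was 0.92.
So the original number of monthly visits was 1392611 ÷ 0.92 ≈ 1513708.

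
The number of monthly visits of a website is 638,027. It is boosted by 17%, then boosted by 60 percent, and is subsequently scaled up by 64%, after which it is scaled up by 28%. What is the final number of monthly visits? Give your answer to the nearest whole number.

After the 17% increase: 638,027 × 1.17 = 746491.59.
60% increase: 746491.59 × 1.6 = 1194386.544.
Apply the 64% increase: 1194386.544 × 1.64 = 1958793.93216.
After the 28% increase: 1958793.93216 × 1.28 = 2507256.2331648 ≈ 2,507,256.

2,507,256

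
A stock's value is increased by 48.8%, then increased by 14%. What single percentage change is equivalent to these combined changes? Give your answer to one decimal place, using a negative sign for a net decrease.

A 48.8% increase multiplies by 1.488.
Then a 14% increase: 1.488 × 1.14 = 1.69632.
Overall factor 1.69632, i.e. 69.6%.

69.6%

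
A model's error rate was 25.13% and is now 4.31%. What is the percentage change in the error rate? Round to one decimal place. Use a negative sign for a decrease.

The change is 4.31 − 25.13 = -20.82 percentage points.
Relative to the original 25.13%, that is -20.82 ÷ 25.13 ≈ -82.8%.

-82.8%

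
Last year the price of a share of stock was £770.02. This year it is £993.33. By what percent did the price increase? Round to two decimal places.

Change: £993.33 − £770.02 = £223.31.
Relative to the original: £223.31 ÷ £770.02 ≈ 29.00%.
So the price increased by 29.00%.

29.00%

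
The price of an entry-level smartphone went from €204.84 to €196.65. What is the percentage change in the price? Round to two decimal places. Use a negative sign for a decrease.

Change: €196.65 − €204.84 = -€8.19.
Relative to the original: -€8.19 ÷ €204.84 ≈ -4.00%.

-4.00%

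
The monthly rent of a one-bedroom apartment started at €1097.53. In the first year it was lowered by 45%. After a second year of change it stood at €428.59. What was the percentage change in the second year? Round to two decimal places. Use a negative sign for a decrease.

After the first year: €1097.53 × 0.55 = €603.6415.
Second-year multiplier: €428.59 ÷ €603.6415 ≈ 0.710008.
That is a change of -29.00%.

-29.00%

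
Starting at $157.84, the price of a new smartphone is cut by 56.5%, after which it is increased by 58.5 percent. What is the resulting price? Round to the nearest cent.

Each change multiplies by a factor: 0.435 × 1.585 = 0.689475.
$157.84 × 0.689475 = $108.826734 ≈ $108.83.

$108.83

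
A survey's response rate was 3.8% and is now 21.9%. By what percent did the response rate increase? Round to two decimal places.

The change is 21.9 − 3.8 = 18.1 percentage points.
Relative to the original 3.8%, that is 18.1 ÷ 3.8 ≈ 476.32%.
So the response rate rose by 476.32%.

476.32%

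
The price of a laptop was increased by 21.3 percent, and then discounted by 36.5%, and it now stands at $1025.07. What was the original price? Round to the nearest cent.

Undoing the 36.5% decrease: $1025.07 ÷ 0.635 ≈ $1614.283465.
Undoing the 21.3% increase: $1614.283465 ÷ 1.213 ≈ $1330.82.

$1330.82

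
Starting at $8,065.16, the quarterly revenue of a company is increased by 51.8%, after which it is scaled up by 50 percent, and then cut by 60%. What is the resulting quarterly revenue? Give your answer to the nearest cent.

After the 51.8% increase: $8,065.16 × 1.518 = $12242.91288.
After the 50% increase: $12242.91288 × 1.5 = $18364.36932.
After the 60% decrease: $18364.36932 × 0.4 = $7345.747728 ≈ $7,345.75.

$7,345.75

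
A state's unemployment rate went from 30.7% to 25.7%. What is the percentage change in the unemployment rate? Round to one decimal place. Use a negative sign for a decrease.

-16.3%

The change is 25.7 − 30.7 = -5.0 percentage points.
Relative to the original 30.7%, that is -5.0 ÷ 30.7 ≈ -16.3%.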